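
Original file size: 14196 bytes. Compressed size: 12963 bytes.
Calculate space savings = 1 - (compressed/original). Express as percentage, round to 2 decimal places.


ratio = compressed/original = 12963/14196 = 0.913145
savings = 1 - ratio = 1 - 0.913145 = 0.086855
as a percentage: 0.086855 * 100 = 8.69%

Space savings = 1 - 12963/14196 = 8.69%


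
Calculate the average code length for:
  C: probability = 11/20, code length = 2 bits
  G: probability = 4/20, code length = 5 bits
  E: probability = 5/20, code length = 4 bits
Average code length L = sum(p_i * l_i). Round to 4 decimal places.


Weighted contributions p_i * l_i:
  C: (11/20) * 2 = 22/20
  G: (4/20) * 5 = 20/20
  E: (5/20) * 4 = 20/20
Sum = (22 + 20 + 20)/20 = 62/20

L = 62/20 = 3.1000 bits/symbol


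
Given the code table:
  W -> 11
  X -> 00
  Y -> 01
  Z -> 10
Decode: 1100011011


Decoding:
11 -> W
00 -> X
01 -> Y
10 -> Z
11 -> W


Result: WXYZW


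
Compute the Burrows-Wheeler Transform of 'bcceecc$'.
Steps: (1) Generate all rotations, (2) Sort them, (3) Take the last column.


Rotations (sorted):
  0: $bcceecc -> last char: c
  1: bcceecc$ -> last char: $
  2: c$bcceec -> last char: c
  3: cc$bccee -> last char: e
  4: cceecc$b -> last char: b
  5: ceecc$bc -> last char: c
  6: ecc$bcce -> last char: e
  7: eecc$bcc -> last char: c


BWT = c$cebcec


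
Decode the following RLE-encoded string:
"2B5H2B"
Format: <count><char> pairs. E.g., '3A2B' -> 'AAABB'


Expanding each <count><char> pair:
  2B -> 'BB'
  5H -> 'HHHHH'
  2B -> 'BB'

Decoded = BBHHHHHBB


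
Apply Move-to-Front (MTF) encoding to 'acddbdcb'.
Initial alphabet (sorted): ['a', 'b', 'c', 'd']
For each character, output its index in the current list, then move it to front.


MTF encoding:
'a': index 0 in ['a', 'b', 'c', 'd'] -> ['a', 'b', 'c', 'd']
'c': index 2 in ['a', 'b', 'c', 'd'] -> ['c', 'a', 'b', 'd']
'd': index 3 in ['c', 'a', 'b', 'd'] -> ['d', 'c', 'a', 'b']
'd': index 0 in ['d', 'c', 'a', 'b'] -> ['d', 'c', 'a', 'b']
'b': index 3 in ['d', 'c', 'a', 'b'] -> ['b', 'd', 'c', 'a']
'd': index 1 in ['b', 'd', 'c', 'a'] -> ['d', 'b', 'c', 'a']
'c': index 2 in ['d', 'b', 'c', 'a'] -> ['c', 'd', 'b', 'a']
'b': index 2 in ['c', 'd', 'b', 'a'] -> ['b', 'c', 'd', 'a']


Output: [0, 2, 3, 0, 3, 1, 2, 2]


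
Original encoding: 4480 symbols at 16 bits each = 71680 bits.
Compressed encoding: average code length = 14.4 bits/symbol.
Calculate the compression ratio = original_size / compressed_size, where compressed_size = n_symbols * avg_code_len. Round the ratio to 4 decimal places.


original_size = n_symbols * orig_bits = 4480 * 16 = 71680 bits
compressed_size = n_symbols * avg_code_len = 4480 * 14.4 = 64512.0 bits
ratio = original_size / compressed_size = 71680 / 64512.0 = 1.1111

Compression ratio = 1.1111


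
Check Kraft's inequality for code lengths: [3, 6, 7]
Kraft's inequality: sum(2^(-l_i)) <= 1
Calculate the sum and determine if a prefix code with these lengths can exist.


Sum = 2^(-3) + 2^(-6) + 2^(-7)
    = 0.125 + 0.015625 + 0.0078125
    = 19/128 = 0.1484375
Since 0.1484375 <= 1, Kraft's inequality IS satisfied.
A prefix code with these lengths CAN exist.

Kraft sum = 0.1484375. Satisfied.


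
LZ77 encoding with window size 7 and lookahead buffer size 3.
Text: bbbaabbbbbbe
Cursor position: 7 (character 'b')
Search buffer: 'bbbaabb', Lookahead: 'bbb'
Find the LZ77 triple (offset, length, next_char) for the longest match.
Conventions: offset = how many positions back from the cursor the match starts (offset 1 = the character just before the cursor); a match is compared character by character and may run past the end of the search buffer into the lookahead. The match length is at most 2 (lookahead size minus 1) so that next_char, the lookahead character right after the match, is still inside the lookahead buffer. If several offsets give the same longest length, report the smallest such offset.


Try each offset into the search buffer:
  offset=1 (pos 6, char 'b'): match length 2
  offset=2 (pos 5, char 'b'): match length 2
  offset=3 (pos 4, char 'a'): match length 0
  offset=4 (pos 3, char 'a'): match length 0
  offset=5 (pos 2, char 'b'): match length 1
  offset=6 (pos 1, char 'b'): match length 2
  offset=7 (pos 0, char 'b'): match length 2
Longest match has length 2, found at offsets 1, 2, 6, 7; take the smallest, offset 1.
next_char = character at position 7 + 2 = 9 -> 'b'

Best match: offset=1, length=2 (matching 'bb' starting at position 6)
LZ77 triple: (1, 2, 'b')


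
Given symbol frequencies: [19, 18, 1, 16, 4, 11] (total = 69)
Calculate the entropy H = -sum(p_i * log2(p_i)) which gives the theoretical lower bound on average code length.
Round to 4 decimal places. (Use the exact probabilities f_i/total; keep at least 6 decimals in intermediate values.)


Per-symbol terms -p_i * log2(p_i) with p_i = f_i/69:
  p = 19/69 = 0.275362: log2(p) = -1.860597, -p*log2(p) = 0.512338
  p = 18/69 = 0.260870: log2(p) = -1.938599, -p*log2(p) = 0.505722
  p = 1/69 = 0.014493: log2(p) = -6.108524, -p*log2(p) = 0.088529
  p = 16/69 = 0.231884: log2(p) = -2.108524, -p*log2(p) = 0.488933
  p = 4/69 = 0.057971: log2(p) = -4.108524, -p*log2(p) = 0.238175
  p = 11/69 = 0.159420: log2(p) = -2.649093, -p*log2(p) = 0.422319
H = 0.512338 + 0.505722 + 0.088529 + 0.488933 + 0.238175 + 0.422319 = 2.256016

H = 2.256 bits/symbol


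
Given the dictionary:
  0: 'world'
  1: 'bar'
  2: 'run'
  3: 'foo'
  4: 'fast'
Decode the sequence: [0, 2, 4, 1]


Look up each index in the dictionary:
  0 -> 'world'
  2 -> 'run'
  4 -> 'fast'
  1 -> 'bar'

Decoded: "world run fast bar"


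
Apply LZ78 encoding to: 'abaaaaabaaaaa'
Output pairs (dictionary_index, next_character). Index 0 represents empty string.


LZ78 encoding steps:
Dictionary: {0: ''}
Step 1: w='' (idx 0), next='a' -> output (0, 'a'), add 'a' as idx 1
Step 2: w='' (idx 0), next='b' -> output (0, 'b'), add 'b' as idx 2
Step 3: w='a' (idx 1), next='a' -> output (1, 'a'), add 'aa' as idx 3
Step 4: w='aa' (idx 3), next='a' -> output (3, 'a'), add 'aaa' as idx 4
Step 5: w='b' (idx 2), next='a' -> output (2, 'a'), add 'ba' as idx 5
Step 6: w='aaa' (idx 4), next='a' -> output (4, 'a'), add 'aaaa' as idx 6


Encoded: [(0, 'a'), (0, 'b'), (1, 'a'), (3, 'a'), (2, 'a'), (4, 'a')]


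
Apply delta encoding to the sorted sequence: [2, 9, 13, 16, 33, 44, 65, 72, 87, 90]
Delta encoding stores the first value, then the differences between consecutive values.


First value: 2
Deltas:
  9 - 2 = 7
  13 - 9 = 4
  16 - 13 = 3
  33 - 16 = 17
  44 - 33 = 11
  65 - 44 = 21
  72 - 65 = 7
  87 - 72 = 15
  90 - 87 = 3


Delta encoded: [2, 7, 4, 3, 17, 11, 21, 7, 15, 3]


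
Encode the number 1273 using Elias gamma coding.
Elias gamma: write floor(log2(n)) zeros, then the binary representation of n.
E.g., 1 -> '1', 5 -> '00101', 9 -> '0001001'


num_bits = floor(log2(1273)) + 1 = 11
leading_zeros = num_bits - 1 = 10
binary(1273) = 10011111001

Elias gamma(1273) = '0000000000' + '10011111001' = 000000000010011111001 (21 bits)


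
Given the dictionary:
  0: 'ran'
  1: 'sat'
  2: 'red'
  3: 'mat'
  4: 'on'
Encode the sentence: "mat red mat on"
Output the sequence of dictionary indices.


Look up each word in the dictionary:
  'mat' -> 3
  'red' -> 2
  'mat' -> 3
  'on' -> 4

Encoded: [3, 2, 3, 4]


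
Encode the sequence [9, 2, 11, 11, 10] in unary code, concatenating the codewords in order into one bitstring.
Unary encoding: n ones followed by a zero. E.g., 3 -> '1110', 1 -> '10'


Encode each number as n ones followed by a terminating 0:
  9 -> 1111111110 (10 bits)
  2 -> 110 (3 bits)
  11 -> 111111111110 (12 bits)
  11 -> 111111111110 (12 bits)
  10 -> 11111111110 (11 bits)
Total length = 10 + 3 + 12 + 12 + 11 = 48 bits.

Unary([9, 2, 11, 11, 10]) = 111111111011011111111111011111111111011111111110 (48 bits)


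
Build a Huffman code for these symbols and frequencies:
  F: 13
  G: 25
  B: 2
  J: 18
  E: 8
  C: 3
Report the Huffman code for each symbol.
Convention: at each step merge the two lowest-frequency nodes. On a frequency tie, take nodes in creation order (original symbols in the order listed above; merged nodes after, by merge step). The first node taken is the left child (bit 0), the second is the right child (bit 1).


Huffman tree construction:
Step 1: Merge B(2) + C(3) = 5
Step 2: Merge (B+C)(5) + E(8) = 13
Step 3: Merge F(13) + ((B+C)+E)(13) = 26
Step 4: Merge J(18) + G(25) = 43
Step 5: Merge (F+((B+C)+E))(26) + (J+G)(43) = 69
Read each symbol's code off the tree from the root (left child = 0, right child = 1).

Codes:
  F: 00 (length 2)
  G: 11 (length 2)
  B: 0100 (length 4)
  J: 10 (length 2)
  E: 011 (length 3)
  C: 0101 (length 4)
Average code length: 156/69 = 2.2609 bits/symbol


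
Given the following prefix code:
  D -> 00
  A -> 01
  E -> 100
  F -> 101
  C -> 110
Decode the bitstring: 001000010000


Decoding step by step:
Bits 00 -> D
Bits 100 -> E
Bits 00 -> D
Bits 100 -> E
Bits 00 -> D


Decoded message: DEDED


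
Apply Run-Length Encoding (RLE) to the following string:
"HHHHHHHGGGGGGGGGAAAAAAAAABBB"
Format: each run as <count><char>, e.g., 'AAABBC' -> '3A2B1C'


Scanning runs left to right:
  i=0: run of 'H' x 7 -> '7H'
  i=7: run of 'G' x 9 -> '9G'
  i=16: run of 'A' x 9 -> '9A'
  i=25: run of 'B' x 3 -> '3B'

RLE = 7H9G9A3B


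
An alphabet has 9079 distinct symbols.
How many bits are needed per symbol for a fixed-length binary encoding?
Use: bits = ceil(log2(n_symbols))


log2(9079) = 13.1483
Bracket: 2^13 = 8192 < 9079 <= 2^14 = 16384
So ceil(log2(9079)) = 14

bits = ceil(log2(9079)) = ceil(13.1483) = 14 bits


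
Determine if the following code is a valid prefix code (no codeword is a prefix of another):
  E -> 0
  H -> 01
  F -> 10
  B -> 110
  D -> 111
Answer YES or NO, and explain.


Checking each pair (does one codeword prefix another?):
  E='0' vs H='01': prefix -- VIOLATION

NO -- this is NOT a valid prefix code. E (0) is a prefix of H (01).


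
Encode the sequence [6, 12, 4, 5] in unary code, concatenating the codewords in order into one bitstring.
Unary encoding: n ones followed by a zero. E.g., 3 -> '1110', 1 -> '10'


Encode each number as n ones followed by a terminating 0:
  6 -> 1111110 (7 bits)
  12 -> 1111111111110 (13 bits)
  4 -> 11110 (5 bits)
  5 -> 111110 (6 bits)
Total length = 7 + 13 + 5 + 6 = 31 bits.

Unary([6, 12, 4, 5]) = 1111110111111111111011110111110 (31 bits)


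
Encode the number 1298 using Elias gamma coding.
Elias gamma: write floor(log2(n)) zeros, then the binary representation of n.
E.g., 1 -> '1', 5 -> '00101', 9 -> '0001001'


num_bits = floor(log2(1298)) + 1 = 11
leading_zeros = num_bits - 1 = 10
binary(1298) = 10100010010

Elias gamma(1298) = '0000000000' + '10100010010' = 000000000010100010010 (21 bits)


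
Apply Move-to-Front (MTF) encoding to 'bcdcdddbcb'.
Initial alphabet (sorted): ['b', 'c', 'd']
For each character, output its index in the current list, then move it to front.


MTF encoding:
'b': index 0 in ['b', 'c', 'd'] -> ['b', 'c', 'd']
'c': index 1 in ['b', 'c', 'd'] -> ['c', 'b', 'd']
'd': index 2 in ['c', 'b', 'd'] -> ['d', 'c', 'b']
'c': index 1 in ['d', 'c', 'b'] -> ['c', 'd', 'b']
'd': index 1 in ['c', 'd', 'b'] -> ['d', 'c', 'b']
'd': index 0 in ['d', 'c', 'b'] -> ['d', 'c', 'b']
'd': index 0 in ['d', 'c', 'b'] -> ['d', 'c', 'b']
'b': index 2 in ['d', 'c', 'b'] -> ['b', 'd', 'c']
'c': index 2 in ['b', 'd', 'c'] -> ['c', 'b', 'd']
'b': index 1 in ['c', 'b', 'd'] -> ['b', 'c', 'd']


Output: [0, 1, 2, 1, 1, 0, 0, 2, 2, 1]


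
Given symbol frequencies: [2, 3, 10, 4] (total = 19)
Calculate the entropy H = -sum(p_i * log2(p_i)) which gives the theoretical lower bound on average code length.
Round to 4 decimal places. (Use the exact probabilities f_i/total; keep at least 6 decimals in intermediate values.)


Per-symbol terms -p_i * log2(p_i) with p_i = f_i/19:
  p = 2/19 = 0.105263: log2(p) = -3.247928, -p*log2(p) = 0.341887
  p = 3/19 = 0.157895: log2(p) = -2.662965, -p*log2(p) = 0.420468
  p = 10/19 = 0.526316: log2(p) = -0.925999, -p*log2(p) = 0.487368
  p = 4/19 = 0.210526: log2(p) = -2.247928, -p*log2(p) = 0.473248
H = 0.341887 + 0.420468 + 0.487368 + 0.473248 = 1.722971

H = 1.723 bits/symbol


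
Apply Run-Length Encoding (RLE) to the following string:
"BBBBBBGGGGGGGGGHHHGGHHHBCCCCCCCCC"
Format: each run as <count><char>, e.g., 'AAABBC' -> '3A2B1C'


Scanning runs left to right:
  i=0: run of 'B' x 6 -> '6B'
  i=6: run of 'G' x 9 -> '9G'
  i=15: run of 'H' x 3 -> '3H'
  i=18: run of 'G' x 2 -> '2G'
  i=20: run of 'H' x 3 -> '3H'
  i=23: run of 'B' x 1 -> '1B'
  i=24: run of 'C' x 9 -> '9C'

RLE = 6B9G3H2G3H1B9C


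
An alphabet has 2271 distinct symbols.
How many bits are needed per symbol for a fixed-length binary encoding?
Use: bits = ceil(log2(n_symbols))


log2(2271) = 11.1491
Bracket: 2^11 = 2048 < 2271 <= 2^12 = 4096
So ceil(log2(2271)) = 12

bits = ceil(log2(2271)) = ceil(11.1491) = 12 bits


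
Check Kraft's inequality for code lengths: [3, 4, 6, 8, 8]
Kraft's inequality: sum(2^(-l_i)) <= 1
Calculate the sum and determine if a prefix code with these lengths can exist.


Sum = 2^(-3) + 2^(-4) + 2^(-6) + 2^(-8) + 2^(-8)
    = 0.125 + 0.0625 + 0.015625 + 0.00390625 + 0.00390625
    = 54/256 = 0.2109375
Since 0.2109375 <= 1, Kraft's inequality IS satisfied.
A prefix code with these lengths CAN exist.

Kraft sum = 0.2109375. Satisfied.


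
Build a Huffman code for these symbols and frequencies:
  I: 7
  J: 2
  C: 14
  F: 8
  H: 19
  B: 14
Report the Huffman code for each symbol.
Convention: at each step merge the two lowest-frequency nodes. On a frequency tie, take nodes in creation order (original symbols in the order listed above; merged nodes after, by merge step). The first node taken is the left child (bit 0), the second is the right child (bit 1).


Huffman tree construction:
Step 1: Merge J(2) + I(7) = 9
Step 2: Merge F(8) + (J+I)(9) = 17
Step 3: Merge C(14) + B(14) = 28
Step 4: Merge (F+(J+I))(17) + H(19) = 36
Step 5: Merge (C+B)(28) + ((F+(J+I))+H)(36) = 64
Read each symbol's code off the tree from the root (left child = 0, right child = 1).

Codes:
  I: 1011 (length 4)
  J: 1010 (length 4)
  C: 00 (length 2)
  F: 100 (length 3)
  H: 11 (length 2)
  B: 01 (length 2)
Average code length: 154/64 = 2.4063 bits/symbol


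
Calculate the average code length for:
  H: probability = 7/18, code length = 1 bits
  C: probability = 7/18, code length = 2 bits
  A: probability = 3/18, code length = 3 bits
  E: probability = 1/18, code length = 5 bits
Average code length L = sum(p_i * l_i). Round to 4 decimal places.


Weighted contributions p_i * l_i:
  H: (7/18) * 1 = 7/18
  C: (7/18) * 2 = 14/18
  A: (3/18) * 3 = 9/18
  E: (1/18) * 5 = 5/18
Sum = (7 + 14 + 9 + 5)/18 = 35/18

L = 35/18 = 1.9444 bits/symbol


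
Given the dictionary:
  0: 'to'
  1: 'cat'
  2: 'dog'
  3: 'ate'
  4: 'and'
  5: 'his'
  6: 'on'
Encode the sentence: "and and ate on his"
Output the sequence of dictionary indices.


Look up each word in the dictionary:
  'and' -> 4
  'and' -> 4
  'ate' -> 3
  'on' -> 6
  'his' -> 5

Encoded: [4, 4, 3, 6, 5]


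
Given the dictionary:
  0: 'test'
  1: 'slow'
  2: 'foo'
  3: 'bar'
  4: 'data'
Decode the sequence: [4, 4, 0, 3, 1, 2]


Look up each index in the dictionary:
  4 -> 'data'
  4 -> 'data'
  0 -> 'test'
  3 -> 'bar'
  1 -> 'slow'
  2 -> 'foo'

Decoded: "data data test bar slow foo"


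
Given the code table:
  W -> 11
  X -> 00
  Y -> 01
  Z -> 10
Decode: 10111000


Decoding:
10 -> Z
11 -> W
10 -> Z
00 -> X


Result: ZWZX


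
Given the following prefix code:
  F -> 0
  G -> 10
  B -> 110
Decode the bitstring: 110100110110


Decoding step by step:
Bits 110 -> B
Bits 10 -> G
Bits 0 -> F
Bits 110 -> B
Bits 110 -> B


Decoded message: BGFBB


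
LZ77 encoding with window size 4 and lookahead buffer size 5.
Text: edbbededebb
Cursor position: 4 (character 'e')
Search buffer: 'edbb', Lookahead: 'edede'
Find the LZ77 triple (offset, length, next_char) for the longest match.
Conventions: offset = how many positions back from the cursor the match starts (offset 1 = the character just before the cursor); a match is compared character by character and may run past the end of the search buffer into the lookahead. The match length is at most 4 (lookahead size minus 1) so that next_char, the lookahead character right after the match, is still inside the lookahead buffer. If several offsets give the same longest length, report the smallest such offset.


Try each offset into the search buffer:
  offset=1 (pos 3, char 'b'): match length 0
  offset=2 (pos 2, char 'b'): match length 0
  offset=3 (pos 1, char 'd'): match length 0
  offset=4 (pos 0, char 'e'): match length 2
Longest match has length 2 at offset 4.
next_char = character at position 4 + 2 = 6 -> 'e'

Best match: offset=4, length=2 (matching 'ed' starting at position 0)
LZ77 triple: (4, 2, 'e')


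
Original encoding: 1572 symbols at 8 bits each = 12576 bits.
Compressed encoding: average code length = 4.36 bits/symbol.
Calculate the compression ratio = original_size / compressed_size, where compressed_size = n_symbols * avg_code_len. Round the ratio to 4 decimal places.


original_size = n_symbols * orig_bits = 1572 * 8 = 12576 bits
compressed_size = n_symbols * avg_code_len = 1572 * 4.36 = 6853.92 bits
ratio = original_size / compressed_size = 12576 / 6853.92 = 1.8349

Compression ratio = 1.8349


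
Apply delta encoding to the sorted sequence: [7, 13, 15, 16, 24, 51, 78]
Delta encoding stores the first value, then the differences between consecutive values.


First value: 7
Deltas:
  13 - 7 = 6
  15 - 13 = 2
  16 - 15 = 1
  24 - 16 = 8
  51 - 24 = 27
  78 - 51 = 27


Delta encoded: [7, 6, 2, 1, 8, 27, 27]


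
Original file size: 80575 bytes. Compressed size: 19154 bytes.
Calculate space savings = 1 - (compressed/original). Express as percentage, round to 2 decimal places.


ratio = compressed/original = 19154/80575 = 0.237716
savings = 1 - ratio = 1 - 0.237716 = 0.762284
as a percentage: 0.762284 * 100 = 76.23%

Space savings = 1 - 19154/80575 = 76.23%


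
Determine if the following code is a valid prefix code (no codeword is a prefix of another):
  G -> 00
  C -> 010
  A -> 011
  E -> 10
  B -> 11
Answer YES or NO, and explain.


Checking each pair (does one codeword prefix another?):
  G='00' vs C='010': no prefix
  G='00' vs A='011': no prefix
  G='00' vs E='10': no prefix
  G='00' vs B='11': no prefix
  C='010' vs G='00': no prefix
  C='010' vs A='011': no prefix
  C='010' vs E='10': no prefix
  C='010' vs B='11': no prefix
  A='011' vs G='00': no prefix
  A='011' vs C='010': no prefix
  A='011' vs E='10': no prefix
  A='011' vs B='11': no prefix
  E='10' vs G='00': no prefix
  E='10' vs C='010': no prefix
  E='10' vs A='011': no prefix
  E='10' vs B='11': no prefix
  B='11' vs G='00': no prefix
  B='11' vs C='010': no prefix
  B='11' vs A='011': no prefix
  B='11' vs E='10': no prefix
No violation found over all pairs.

YES -- this is a valid prefix code. No codeword is a prefix of any other codeword.


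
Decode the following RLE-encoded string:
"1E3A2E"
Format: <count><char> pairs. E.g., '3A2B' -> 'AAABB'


Expanding each <count><char> pair:
  1E -> 'E'
  3A -> 'AAA'
  2E -> 'EE'

Decoded = EAAAEE


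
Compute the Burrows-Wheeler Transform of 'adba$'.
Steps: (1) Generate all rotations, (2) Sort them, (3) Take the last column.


Rotations (sorted):
  0: $adba -> last char: a
  1: a$adb -> last char: b
  2: adba$ -> last char: $
  3: ba$ad -> last char: d
  4: dba$a -> last char: a


BWT = ab$da


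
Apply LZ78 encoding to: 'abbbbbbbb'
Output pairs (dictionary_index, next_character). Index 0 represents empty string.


LZ78 encoding steps:
Dictionary: {0: ''}
Step 1: w='' (idx 0), next='a' -> output (0, 'a'), add 'a' as idx 1
Step 2: w='' (idx 0), next='b' -> output (0, 'b'), add 'b' as idx 2
Step 3: w='b' (idx 2), next='b' -> output (2, 'b'), add 'bb' as idx 3
Step 4: w='bb' (idx 3), next='b' -> output (3, 'b'), add 'bbb' as idx 4
Step 5: w='bb' (idx 3), end of input -> output (3, '')


Encoded: [(0, 'a'), (0, 'b'), (2, 'b'), (3, 'b'), (3, '')]


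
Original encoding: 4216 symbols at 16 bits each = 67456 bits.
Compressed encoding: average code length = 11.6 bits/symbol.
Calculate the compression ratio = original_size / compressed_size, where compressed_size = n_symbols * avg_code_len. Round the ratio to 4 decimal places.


original_size = n_symbols * orig_bits = 4216 * 16 = 67456 bits
compressed_size = n_symbols * avg_code_len = 4216 * 11.6 = 48905.6 bits
ratio = original_size / compressed_size = 67456 / 48905.6 = 1.3793

Compression ratio = 1.3793


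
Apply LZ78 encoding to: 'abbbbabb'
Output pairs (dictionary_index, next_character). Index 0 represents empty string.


LZ78 encoding steps:
Dictionary: {0: ''}
Step 1: w='' (idx 0), next='a' -> output (0, 'a'), add 'a' as idx 1
Step 2: w='' (idx 0), next='b' -> output (0, 'b'), add 'b' as idx 2
Step 3: w='b' (idx 2), next='b' -> output (2, 'b'), add 'bb' as idx 3
Step 4: w='b' (idx 2), next='a' -> output (2, 'a'), add 'ba' as idx 4
Step 5: w='bb' (idx 3), end of input -> output (3, '')


Encoded: [(0, 'a'), (0, 'b'), (2, 'b'), (2, 'a'), (3, '')]


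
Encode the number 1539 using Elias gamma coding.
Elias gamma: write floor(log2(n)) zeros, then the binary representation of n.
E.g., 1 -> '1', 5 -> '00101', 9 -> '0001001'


num_bits = floor(log2(1539)) + 1 = 11
leading_zeros = num_bits - 1 = 10
binary(1539) = 11000000011

Elias gamma(1539) = '0000000000' + '11000000011' = 000000000011000000011 (21 bits)


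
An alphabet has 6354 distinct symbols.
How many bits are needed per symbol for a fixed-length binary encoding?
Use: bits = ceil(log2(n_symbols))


log2(6354) = 12.6334
Bracket: 2^12 = 4096 < 6354 <= 2^13 = 8192
So ceil(log2(6354)) = 13

bits = ceil(log2(6354)) = ceil(12.6334) = 13 bits


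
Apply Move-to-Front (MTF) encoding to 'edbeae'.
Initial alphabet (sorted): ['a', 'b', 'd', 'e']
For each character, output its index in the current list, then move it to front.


MTF encoding:
'e': index 3 in ['a', 'b', 'd', 'e'] -> ['e', 'a', 'b', 'd']
'd': index 3 in ['e', 'a', 'b', 'd'] -> ['d', 'e', 'a', 'b']
'b': index 3 in ['d', 'e', 'a', 'b'] -> ['b', 'd', 'e', 'a']
'e': index 2 in ['b', 'd', 'e', 'a'] -> ['e', 'b', 'd', 'a']
'a': index 3 in ['e', 'b', 'd', 'a'] -> ['a', 'e', 'b', 'd']
'e': index 1 in ['a', 'e', 'b', 'd'] -> ['e', 'a', 'b', 'd']


Output: [3, 3, 3, 2, 3, 1]


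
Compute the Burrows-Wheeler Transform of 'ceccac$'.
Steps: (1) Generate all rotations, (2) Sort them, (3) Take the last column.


Rotations (sorted):
  0: $ceccac -> last char: c
  1: ac$cecc -> last char: c
  2: c$cecca -> last char: a
  3: cac$cec -> last char: c
  4: ccac$ce -> last char: e
  5: ceccac$ -> last char: $
  6: eccac$c -> last char: c


BWT = ccace$c


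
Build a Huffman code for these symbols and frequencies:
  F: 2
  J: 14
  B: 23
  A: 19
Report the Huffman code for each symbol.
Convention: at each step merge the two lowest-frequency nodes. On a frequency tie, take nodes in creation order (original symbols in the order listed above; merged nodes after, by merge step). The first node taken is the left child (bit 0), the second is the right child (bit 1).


Huffman tree construction:
Step 1: Merge F(2) + J(14) = 16
Step 2: Merge (F+J)(16) + A(19) = 35
Step 3: Merge B(23) + ((F+J)+A)(35) = 58
Read each symbol's code off the tree from the root (left child = 0, right child = 1).

Codes:
  F: 100 (length 3)
  J: 101 (length 3)
  B: 0 (length 1)
  A: 11 (length 2)
Average code length: 109/58 = 1.8793 bits/symbol


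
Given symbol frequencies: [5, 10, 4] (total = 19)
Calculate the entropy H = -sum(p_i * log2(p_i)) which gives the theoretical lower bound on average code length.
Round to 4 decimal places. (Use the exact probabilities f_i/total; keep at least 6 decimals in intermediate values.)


Per-symbol terms -p_i * log2(p_i) with p_i = f_i/19:
  p = 5/19 = 0.263158: log2(p) = -1.925999, -p*log2(p) = 0.506842
  p = 10/19 = 0.526316: log2(p) = -0.925999, -p*log2(p) = 0.487368
  p = 4/19 = 0.210526: log2(p) = -2.247928, -p*log2(p) = 0.473248
H = 0.506842 + 0.487368 + 0.473248 = 1.467458

H = 1.4675 bits/symbol


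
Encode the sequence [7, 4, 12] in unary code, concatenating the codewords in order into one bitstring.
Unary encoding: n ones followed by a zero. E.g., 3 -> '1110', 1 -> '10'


Encode each number as n ones followed by a terminating 0:
  7 -> 11111110 (8 bits)
  4 -> 11110 (5 bits)
  12 -> 1111111111110 (13 bits)
Total length = 8 + 5 + 13 = 26 bits.

Unary([7, 4, 12]) = 11111110111101111111111110 (26 bits)


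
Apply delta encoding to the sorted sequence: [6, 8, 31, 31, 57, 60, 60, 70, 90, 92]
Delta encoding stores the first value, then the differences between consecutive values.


First value: 6
Deltas:
  8 - 6 = 2
  31 - 8 = 23
  31 - 31 = 0
  57 - 31 = 26
  60 - 57 = 3
  60 - 60 = 0
  70 - 60 = 10
  90 - 70 = 20
  92 - 90 = 2


Delta encoded: [6, 2, 23, 0, 26, 3, 0, 10, 20, 2]


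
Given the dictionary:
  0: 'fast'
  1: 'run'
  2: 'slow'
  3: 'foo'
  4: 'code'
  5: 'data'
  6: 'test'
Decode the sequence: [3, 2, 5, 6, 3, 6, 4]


Look up each index in the dictionary:
  3 -> 'foo'
  2 -> 'slow'
  5 -> 'data'
  6 -> 'test'
  3 -> 'foo'
  6 -> 'test'
  4 -> 'code'

Decoded: "foo slow data test foo test code"


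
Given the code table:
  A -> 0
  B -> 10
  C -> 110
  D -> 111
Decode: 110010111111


Decoding:
110 -> C
0 -> A
10 -> B
111 -> D
111 -> D


Result: CABDD


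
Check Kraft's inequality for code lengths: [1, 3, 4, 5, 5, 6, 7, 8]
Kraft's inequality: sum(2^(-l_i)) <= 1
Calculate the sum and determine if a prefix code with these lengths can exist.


Sum = 2^(-1) + 2^(-3) + 2^(-4) + 2^(-5) + 2^(-5) + 2^(-6) + 2^(-7) + 2^(-8)
    = 0.5 + 0.125 + 0.0625 + 0.03125 + 0.03125 + 0.015625 + 0.0078125 + 0.00390625
    = 199/256 = 0.77734375
Since 0.77734375 <= 1, Kraft's inequality IS satisfied.
A prefix code with these lengths CAN exist.

Kraft sum = 0.77734375. Satisfied.


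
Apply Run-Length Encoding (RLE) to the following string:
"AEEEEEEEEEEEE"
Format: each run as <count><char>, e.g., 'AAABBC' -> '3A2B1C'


Scanning runs left to right:
  i=0: run of 'A' x 1 -> '1A'
  i=1: run of 'E' x 12 -> '12E'

RLE = 1A12E


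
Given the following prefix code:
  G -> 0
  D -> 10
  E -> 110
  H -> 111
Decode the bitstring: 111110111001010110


Decoding step by step:
Bits 111 -> H
Bits 110 -> E
Bits 111 -> H
Bits 0 -> G
Bits 0 -> G
Bits 10 -> D
Bits 10 -> D
Bits 110 -> E


Decoded message: HEHGGDDE


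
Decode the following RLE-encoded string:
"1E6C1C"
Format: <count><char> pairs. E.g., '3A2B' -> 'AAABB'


Expanding each <count><char> pair:
  1E -> 'E'
  6C -> 'CCCCCC'
  1C -> 'C'

Decoded = ECCCCCCC


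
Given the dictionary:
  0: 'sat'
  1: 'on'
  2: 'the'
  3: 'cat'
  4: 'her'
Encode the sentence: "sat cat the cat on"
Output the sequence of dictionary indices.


Look up each word in the dictionary:
  'sat' -> 0
  'cat' -> 3
  'the' -> 2
  'cat' -> 3
  'on' -> 1

Encoded: [0, 3, 2, 3, 1]


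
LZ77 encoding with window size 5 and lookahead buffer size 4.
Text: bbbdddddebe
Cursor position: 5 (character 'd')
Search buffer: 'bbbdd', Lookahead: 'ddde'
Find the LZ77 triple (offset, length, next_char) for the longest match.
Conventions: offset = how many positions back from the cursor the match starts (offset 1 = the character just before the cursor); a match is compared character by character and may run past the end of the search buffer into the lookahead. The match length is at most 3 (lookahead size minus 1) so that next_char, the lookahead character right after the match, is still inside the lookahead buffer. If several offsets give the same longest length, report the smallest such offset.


Try each offset into the search buffer:
  offset=1 (pos 4, char 'd'): match length 3
  offset=2 (pos 3, char 'd'): match length 3
  offset=3 (pos 2, char 'b'): match length 0
  offset=4 (pos 1, char 'b'): match length 0
  offset=5 (pos 0, char 'b'): match length 0
Longest match has length 3, found at offsets 1, 2; take the smallest, offset 1.
next_char = character at position 5 + 3 = 8 -> 'e'

Best match: offset=1, length=3 (matching 'ddd' starting at position 4)
LZ77 triple: (1, 3, 'e')


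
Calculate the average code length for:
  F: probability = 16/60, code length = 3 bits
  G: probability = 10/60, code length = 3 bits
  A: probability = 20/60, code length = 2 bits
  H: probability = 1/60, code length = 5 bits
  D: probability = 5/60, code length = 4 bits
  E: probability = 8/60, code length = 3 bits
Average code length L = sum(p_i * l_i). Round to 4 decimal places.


Weighted contributions p_i * l_i:
  F: (16/60) * 3 = 48/60
  G: (10/60) * 3 = 30/60
  A: (20/60) * 2 = 40/60
  H: (1/60) * 5 = 5/60
  D: (5/60) * 4 = 20/60
  E: (8/60) * 3 = 24/60
Sum = (48 + 30 + 40 + 5 + 20 + 24)/60 = 167/60

L = 167/60 = 2.7833 bits/symbol


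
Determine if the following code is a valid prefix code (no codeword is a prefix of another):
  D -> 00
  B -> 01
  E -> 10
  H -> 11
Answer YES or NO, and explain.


Checking each pair (does one codeword prefix another?):
  D='00' vs B='01': no prefix
  D='00' vs E='10': no prefix
  D='00' vs H='11': no prefix
  B='01' vs D='00': no prefix
  B='01' vs E='10': no prefix
  B='01' vs H='11': no prefix
  E='10' vs D='00': no prefix
  E='10' vs B='01': no prefix
  E='10' vs H='11': no prefix
  H='11' vs D='00': no prefix
  H='11' vs B='01': no prefix
  H='11' vs E='10': no prefix
No violation found over all pairs.

YES -- this is a valid prefix code. No codeword is a prefix of any other codeword.


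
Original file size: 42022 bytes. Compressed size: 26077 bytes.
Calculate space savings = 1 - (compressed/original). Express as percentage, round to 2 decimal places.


ratio = compressed/original = 26077/42022 = 0.620556
savings = 1 - ratio = 1 - 0.620556 = 0.379444
as a percentage: 0.379444 * 100 = 37.94%

Space savings = 1 - 26077/42022 = 37.94%


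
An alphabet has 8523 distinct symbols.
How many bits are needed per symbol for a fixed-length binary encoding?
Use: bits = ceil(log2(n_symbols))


log2(8523) = 13.0571
Bracket: 2^13 = 8192 < 8523 <= 2^14 = 16384
So ceil(log2(8523)) = 14

bits = ceil(log2(8523)) = ceil(13.0571) = 14 bits


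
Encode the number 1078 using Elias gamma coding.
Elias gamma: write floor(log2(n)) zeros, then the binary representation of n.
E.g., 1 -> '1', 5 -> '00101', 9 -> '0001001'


num_bits = floor(log2(1078)) + 1 = 11
leading_zeros = num_bits - 1 = 10
binary(1078) = 10000110110

Elias gamma(1078) = '0000000000' + '10000110110' = 000000000010000110110 (21 bits)


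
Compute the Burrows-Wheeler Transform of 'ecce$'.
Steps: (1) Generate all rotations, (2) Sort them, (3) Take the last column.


Rotations (sorted):
  0: $ecce -> last char: e
  1: cce$e -> last char: e
  2: ce$ec -> last char: c
  3: e$ecc -> last char: c
  4: ecce$ -> last char: $


BWT = eecc$


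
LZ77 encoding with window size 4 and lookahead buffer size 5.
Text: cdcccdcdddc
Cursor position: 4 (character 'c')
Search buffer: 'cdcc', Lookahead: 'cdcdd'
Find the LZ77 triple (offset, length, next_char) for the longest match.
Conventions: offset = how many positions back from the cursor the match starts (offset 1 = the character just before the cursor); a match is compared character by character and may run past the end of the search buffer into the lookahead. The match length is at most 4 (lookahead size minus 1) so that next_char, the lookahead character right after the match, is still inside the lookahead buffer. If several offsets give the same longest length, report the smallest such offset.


Try each offset into the search buffer:
  offset=1 (pos 3, char 'c'): match length 1
  offset=2 (pos 2, char 'c'): match length 1
  offset=3 (pos 1, char 'd'): match length 0
  offset=4 (pos 0, char 'c'): match length 3
Longest match has length 3 at offset 4.
next_char = character at position 4 + 3 = 7 -> 'd'

Best match: offset=4, length=3 (matching 'cdc' starting at position 0)
LZ77 triple: (4, 3, 'd')


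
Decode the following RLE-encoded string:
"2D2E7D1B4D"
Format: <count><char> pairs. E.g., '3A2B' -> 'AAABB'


Expanding each <count><char> pair:
  2D -> 'DD'
  2E -> 'EE'
  7D -> 'DDDDDDD'
  1B -> 'B'
  4D -> 'DDDD'

Decoded = DDEEDDDDDDDBDDDD


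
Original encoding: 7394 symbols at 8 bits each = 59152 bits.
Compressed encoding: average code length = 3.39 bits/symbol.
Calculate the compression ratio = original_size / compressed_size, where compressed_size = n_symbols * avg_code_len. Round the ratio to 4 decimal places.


original_size = n_symbols * orig_bits = 7394 * 8 = 59152 bits
compressed_size = n_symbols * avg_code_len = 7394 * 3.39 = 25065.66 bits
ratio = original_size / compressed_size = 59152 / 25065.66 = 2.3599

Compression ratio = 2.3599


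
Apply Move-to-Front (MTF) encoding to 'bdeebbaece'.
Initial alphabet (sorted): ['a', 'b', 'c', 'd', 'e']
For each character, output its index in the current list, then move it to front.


MTF encoding:
'b': index 1 in ['a', 'b', 'c', 'd', 'e'] -> ['b', 'a', 'c', 'd', 'e']
'd': index 3 in ['b', 'a', 'c', 'd', 'e'] -> ['d', 'b', 'a', 'c', 'e']
'e': index 4 in ['d', 'b', 'a', 'c', 'e'] -> ['e', 'd', 'b', 'a', 'c']
'e': index 0 in ['e', 'd', 'b', 'a', 'c'] -> ['e', 'd', 'b', 'a', 'c']
'b': index 2 in ['e', 'd', 'b', 'a', 'c'] -> ['b', 'e', 'd', 'a', 'c']
'b': index 0 in ['b', 'e', 'd', 'a', 'c'] -> ['b', 'e', 'd', 'a', 'c']
'a': index 3 in ['b', 'e', 'd', 'a', 'c'] -> ['a', 'b', 'e', 'd', 'c']
'e': index 2 in ['a', 'b', 'e', 'd', 'c'] -> ['e', 'a', 'b', 'd', 'c']
'c': index 4 in ['e', 'a', 'b', 'd', 'c'] -> ['c', 'e', 'a', 'b', 'd']
'e': index 1 in ['c', 'e', 'a', 'b', 'd'] -> ['e', 'c', 'a', 'b', 'd']


Output: [1, 3, 4, 0, 2, 0, 3, 2, 4, 1]


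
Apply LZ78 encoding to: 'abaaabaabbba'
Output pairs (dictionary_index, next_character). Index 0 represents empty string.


LZ78 encoding steps:
Dictionary: {0: ''}
Step 1: w='' (idx 0), next='a' -> output (0, 'a'), add 'a' as idx 1
Step 2: w='' (idx 0), next='b' -> output (0, 'b'), add 'b' as idx 2
Step 3: w='a' (idx 1), next='a' -> output (1, 'a'), add 'aa' as idx 3
Step 4: w='a' (idx 1), next='b' -> output (1, 'b'), add 'ab' as idx 4
Step 5: w='aa' (idx 3), next='b' -> output (3, 'b'), add 'aab' as idx 5
Step 6: w='b' (idx 2), next='b' -> output (2, 'b'), add 'bb' as idx 6
Step 7: w='a' (idx 1), end of input -> output (1, '')


Encoded: [(0, 'a'), (0, 'b'), (1, 'a'), (1, 'b'), (3, 'b'), (2, 'b'), (1, '')]


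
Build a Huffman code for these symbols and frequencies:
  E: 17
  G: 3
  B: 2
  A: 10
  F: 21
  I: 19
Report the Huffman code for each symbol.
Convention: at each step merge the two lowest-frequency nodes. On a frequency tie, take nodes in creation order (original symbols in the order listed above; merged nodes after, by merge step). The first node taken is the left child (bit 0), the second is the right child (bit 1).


Huffman tree construction:
Step 1: Merge B(2) + G(3) = 5
Step 2: Merge (B+G)(5) + A(10) = 15
Step 3: Merge ((B+G)+A)(15) + E(17) = 32
Step 4: Merge I(19) + F(21) = 40
Step 5: Merge (((B+G)+A)+E)(32) + (I+F)(40) = 72
Read each symbol's code off the tree from the root (left child = 0, right child = 1).

Codes:
  E: 01 (length 2)
  G: 0001 (length 4)
  B: 0000 (length 4)
  A: 001 (length 3)
  F: 11 (length 2)
  I: 10 (length 2)
Average code length: 164/72 = 2.2778 bits/symbol


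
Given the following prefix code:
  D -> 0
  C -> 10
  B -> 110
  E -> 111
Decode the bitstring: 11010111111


Decoding step by step:
Bits 110 -> B
Bits 10 -> C
Bits 111 -> E
Bits 111 -> E


Decoded message: BCEE


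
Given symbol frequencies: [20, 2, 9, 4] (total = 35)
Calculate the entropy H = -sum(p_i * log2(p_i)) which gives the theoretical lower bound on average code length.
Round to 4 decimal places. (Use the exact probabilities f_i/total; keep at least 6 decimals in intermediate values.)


Per-symbol terms -p_i * log2(p_i) with p_i = f_i/35:
  p = 20/35 = 0.571429: log2(p) = -0.807355, -p*log2(p) = 0.461346
  p = 2/35 = 0.057143: log2(p) = -4.129283, -p*log2(p) = 0.235959
  p = 9/35 = 0.257143: log2(p) = -1.959358, -p*log2(p) = 0.503835
  p = 4/35 = 0.114286: log2(p) = -3.129283, -p*log2(p) = 0.357632
H = 0.461346 + 0.235959 + 0.503835 + 0.357632 = 1.558772

H = 1.5588 bits/symbol


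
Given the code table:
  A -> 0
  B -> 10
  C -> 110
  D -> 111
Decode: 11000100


Decoding:
110 -> C
0 -> A
0 -> A
10 -> B
0 -> A


Result: CAABA


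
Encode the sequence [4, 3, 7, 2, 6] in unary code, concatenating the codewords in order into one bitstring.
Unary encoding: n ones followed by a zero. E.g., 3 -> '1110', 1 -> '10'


Encode each number as n ones followed by a terminating 0:
  4 -> 11110 (5 bits)
  3 -> 1110 (4 bits)
  7 -> 11111110 (8 bits)
  2 -> 110 (3 bits)
  6 -> 1111110 (7 bits)
Total length = 5 + 4 + 8 + 3 + 7 = 27 bits.

Unary([4, 3, 7, 2, 6]) = 111101110111111101101111110 (27 bits)


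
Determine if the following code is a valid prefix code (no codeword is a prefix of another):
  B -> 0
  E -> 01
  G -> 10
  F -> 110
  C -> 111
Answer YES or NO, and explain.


Checking each pair (does one codeword prefix another?):
  B='0' vs E='01': prefix -- VIOLATION

NO -- this is NOT a valid prefix code. B (0) is a prefix of E (01).


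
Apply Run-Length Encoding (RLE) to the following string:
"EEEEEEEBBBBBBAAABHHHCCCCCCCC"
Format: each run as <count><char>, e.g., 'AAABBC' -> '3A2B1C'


Scanning runs left to right:
  i=0: run of 'E' x 7 -> '7E'
  i=7: run of 'B' x 6 -> '6B'
  i=13: run of 'A' x 3 -> '3A'
  i=16: run of 'B' x 1 -> '1B'
  i=17: run of 'H' x 3 -> '3H'
  i=20: run of 'C' x 8 -> '8C'

RLE = 7E6B3A1B3H8C


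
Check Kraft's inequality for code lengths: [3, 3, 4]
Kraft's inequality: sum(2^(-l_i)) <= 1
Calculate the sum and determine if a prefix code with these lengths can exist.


Sum = 2^(-3) + 2^(-3) + 2^(-4)
    = 0.125 + 0.125 + 0.0625
    = 5/16 = 0.3125
Since 0.3125 <= 1, Kraft's inequality IS satisfied.
A prefix code with these lengths CAN exist.

Kraft sum = 0.3125. Satisfied.


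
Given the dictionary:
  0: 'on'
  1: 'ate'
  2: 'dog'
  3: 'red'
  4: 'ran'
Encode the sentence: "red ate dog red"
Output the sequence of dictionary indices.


Look up each word in the dictionary:
  'red' -> 3
  'ate' -> 1
  'dog' -> 2
  'red' -> 3

Encoded: [3, 1, 2, 3]


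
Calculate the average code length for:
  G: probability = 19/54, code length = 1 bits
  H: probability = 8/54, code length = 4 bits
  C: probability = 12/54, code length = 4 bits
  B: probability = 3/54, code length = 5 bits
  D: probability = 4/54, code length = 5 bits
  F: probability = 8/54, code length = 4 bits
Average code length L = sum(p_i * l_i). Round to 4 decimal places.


Weighted contributions p_i * l_i:
  G: (19/54) * 1 = 19/54
  H: (8/54) * 4 = 32/54
  C: (12/54) * 4 = 48/54
  B: (3/54) * 5 = 15/54
  D: (4/54) * 5 = 20/54
  F: (8/54) * 4 = 32/54
Sum = (19 + 32 + 48 + 15 + 20 + 32)/54 = 166/54

L = 166/54 = 3.0741 bits/symbol


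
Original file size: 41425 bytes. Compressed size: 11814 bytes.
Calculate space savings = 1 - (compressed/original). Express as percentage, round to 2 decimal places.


ratio = compressed/original = 11814/41425 = 0.28519
savings = 1 - ratio = 1 - 0.28519 = 0.71481
as a percentage: 0.71481 * 100 = 71.48%

Space savings = 1 - 11814/41425 = 71.48%


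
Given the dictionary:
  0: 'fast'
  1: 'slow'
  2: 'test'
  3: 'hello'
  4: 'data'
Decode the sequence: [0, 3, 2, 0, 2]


Look up each index in the dictionary:
  0 -> 'fast'
  3 -> 'hello'
  2 -> 'test'
  0 -> 'fast'
  2 -> 'test'

Decoded: "fast hello test fast test"


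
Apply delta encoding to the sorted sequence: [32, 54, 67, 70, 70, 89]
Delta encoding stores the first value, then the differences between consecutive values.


First value: 32
Deltas:
  54 - 32 = 22
  67 - 54 = 13
  70 - 67 = 3
  70 - 70 = 0
  89 - 70 = 19


Delta encoded: [32, 22, 13, 3, 0, 19]


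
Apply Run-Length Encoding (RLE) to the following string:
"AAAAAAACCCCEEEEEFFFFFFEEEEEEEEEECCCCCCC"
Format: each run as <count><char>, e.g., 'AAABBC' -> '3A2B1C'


Scanning runs left to right:
  i=0: run of 'A' x 7 -> '7A'
  i=7: run of 'C' x 4 -> '4C'
  i=11: run of 'E' x 5 -> '5E'
  i=16: run of 'F' x 6 -> '6F'
  i=22: run of 'E' x 10 -> '10E'
  i=32: run of 'C' x 7 -> '7C'

RLE = 7A4C5E6F10E7C
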